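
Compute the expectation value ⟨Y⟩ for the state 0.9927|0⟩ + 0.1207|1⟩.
0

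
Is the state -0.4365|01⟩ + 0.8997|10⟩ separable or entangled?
Entangled

Writing the state as a|00⟩ + b|01⟩ + c|10⟩ + d|11⟩, it is a product state iff ad − bc = 0.
Here (a, b, c, d) = (0, -0.4365, 0.8997, 0): ad − bc = (0)(0) − (-0.4365)(0.8997) = 0.3927 ≠ 0, so the state is entangled.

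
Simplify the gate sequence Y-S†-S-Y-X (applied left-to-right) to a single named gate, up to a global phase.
X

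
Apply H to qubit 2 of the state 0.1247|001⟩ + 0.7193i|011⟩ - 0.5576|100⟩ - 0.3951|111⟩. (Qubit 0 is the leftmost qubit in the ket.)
0.08818|000⟩ - 0.08818|001⟩ + 0.5086i|010⟩ - 0.5086i|011⟩ - 0.3943|100⟩ - 0.3943|101⟩ - 0.2794|110⟩ + 0.2794|111⟩

H on qubit 2 mixes each pair of kets that differ only in qubit 2: amplitudes (a, b) of (|…0…⟩, |…1…⟩) become ((a + b)/√2, (a − b)/√2). Kets absent from the input have amplitude 0.
(|000⟩, |001⟩): (a, b) = (0, 0.1247) → (0.08818, -0.08818)
(|010⟩, |011⟩): (a, b) = (0, 0.7193i) → (0.5086i, -0.5086i)
(|100⟩, |101⟩): (a, b) = (-0.5576, 0) → (-0.3943, -0.3943)
(|110⟩, |111⟩): (a, b) = (0, -0.3951) → (-0.2794, 0.2794)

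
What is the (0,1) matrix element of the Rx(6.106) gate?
-0.08848i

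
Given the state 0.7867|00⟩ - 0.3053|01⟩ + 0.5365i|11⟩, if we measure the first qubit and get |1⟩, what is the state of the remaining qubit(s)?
i|1⟩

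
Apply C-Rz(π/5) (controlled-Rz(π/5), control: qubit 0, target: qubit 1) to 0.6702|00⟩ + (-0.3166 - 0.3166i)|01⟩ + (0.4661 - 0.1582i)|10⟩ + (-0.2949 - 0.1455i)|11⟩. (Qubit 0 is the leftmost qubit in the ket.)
0.6702|00⟩ + (-0.3166 - 0.3166i)|01⟩ + (0.3944 - 0.2945i)|10⟩ + (-0.2355 - 0.2295i)|11⟩

C-Rz(π/5) leaves the control-|0⟩ kets |00⟩, |01⟩ unchanged and applies Rz(π/5) to qubit 1 on the control-|1⟩ pair (|10⟩, |11⟩).
Rz(π/5) = [[e^(−iθ/2), 0], [0, e^(iθ/2)]] with e^(±iθ/2) = cos(θ/2) ± i·sin(θ/2); θ = π/5, cos(θ/2) ≈ 0.951057, sin(θ/2) ≈ 0.309017.
With a = amp(|10⟩) = (0.4661 - 0.1582i) and b = amp(|11⟩) = (-0.2949 - 0.1455i):
new amp(|10⟩) = (0.951057 - 0.309017i)·a = (0.3944 - 0.2945i)
new amp(|11⟩) = (0.951057 + 0.309017i)·b = (-0.2355 - 0.2295i)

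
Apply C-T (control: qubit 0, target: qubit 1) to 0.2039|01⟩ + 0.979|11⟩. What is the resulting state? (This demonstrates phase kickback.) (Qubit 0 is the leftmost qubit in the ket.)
0.2039|01⟩ + (0.6923 + 0.6923i)|11⟩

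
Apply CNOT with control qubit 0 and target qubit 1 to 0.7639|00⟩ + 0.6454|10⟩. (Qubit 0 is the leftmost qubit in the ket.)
0.7639|00⟩ + 0.6454|11⟩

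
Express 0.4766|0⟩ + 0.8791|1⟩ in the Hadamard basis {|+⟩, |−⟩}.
0.9586|+⟩ - 0.2846|−⟩

With |ψ⟩ = α|0⟩ + β|1⟩, the Hadamard-basis coefficients are ⟨+|ψ⟩ = (α + β)/√2 and ⟨−|ψ⟩ = (α − β)/√2.
Here α = 0.4766, β = 0.8791: (α + β)/√2 = 0.9586, (α − β)/√2 = -0.2846.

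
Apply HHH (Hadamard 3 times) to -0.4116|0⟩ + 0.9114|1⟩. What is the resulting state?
0.3534|0⟩ - 0.9355|1⟩

H² = I, so H^3 = H: a single Hadamard. With (a, b) = (-0.4116, 0.9114), H gives ((a + b)/√2, (a − b)/√2) = (0.3534, -0.9355).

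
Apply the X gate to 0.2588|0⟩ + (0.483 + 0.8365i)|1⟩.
(0.483 + 0.8365i)|0⟩ + 0.2588|1⟩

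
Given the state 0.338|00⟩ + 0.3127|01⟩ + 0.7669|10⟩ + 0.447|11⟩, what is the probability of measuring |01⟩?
0.09778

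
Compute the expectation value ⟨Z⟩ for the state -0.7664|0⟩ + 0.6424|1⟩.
0.1747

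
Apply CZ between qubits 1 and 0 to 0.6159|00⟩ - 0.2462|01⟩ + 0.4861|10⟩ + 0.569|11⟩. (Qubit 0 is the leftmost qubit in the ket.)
0.6159|00⟩ - 0.2462|01⟩ + 0.4861|10⟩ - 0.569|11⟩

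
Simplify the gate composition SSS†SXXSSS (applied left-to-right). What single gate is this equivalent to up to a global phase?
S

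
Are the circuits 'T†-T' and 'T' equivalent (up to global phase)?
No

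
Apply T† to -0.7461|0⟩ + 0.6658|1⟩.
-0.7461|0⟩ + (0.4708 - 0.4708i)|1⟩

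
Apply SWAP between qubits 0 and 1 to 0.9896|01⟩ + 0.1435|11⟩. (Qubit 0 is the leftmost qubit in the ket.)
0.9896|10⟩ + 0.1435|11⟩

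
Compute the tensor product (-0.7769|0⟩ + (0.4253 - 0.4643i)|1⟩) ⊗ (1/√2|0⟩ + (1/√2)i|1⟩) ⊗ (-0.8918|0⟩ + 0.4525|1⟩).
0.4899|000⟩ - 0.2486|001⟩ + 0.4899i|010⟩ - 0.2486i|011⟩ + (-0.2682 + 0.2928i)|100⟩ + (0.1361 - 0.1486i)|101⟩ + (-0.2928 - 0.2682i)|110⟩ + (0.1486 + 0.1361i)|111⟩

amp(|b₁b₂…⟩) = product of the factor amplitudes for bits b₁, b₂, …; only kets whose every factor amplitude is nonzero survive.
|000⟩: (-0.7769)(1/√2)(-0.8918) = 0.4899
|001⟩: (-0.7769)(1/√2)(0.4525) = -0.2486
|010⟩: (-0.7769)((1/√2)i)(-0.8918) = 0.4899i
|011⟩: (-0.7769)((1/√2)i)(0.4525) = -0.2486i
|100⟩: (0.4253 - 0.4643i)(1/√2)(-0.8918) = (-0.2682 + 0.2928i)
|101⟩: (0.4253 - 0.4643i)(1/√2)(0.4525) = (0.1361 - 0.1486i)
|110⟩: (0.4253 - 0.4643i)((1/√2)i)(-0.8918) = (-0.2928 - 0.2682i)
|111⟩: (0.4253 - 0.4643i)((1/√2)i)(0.4525) = (0.1486 + 0.1361i)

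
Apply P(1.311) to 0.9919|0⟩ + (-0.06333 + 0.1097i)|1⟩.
0.9919|0⟩ + (-0.1223 - 0.03302i)|1⟩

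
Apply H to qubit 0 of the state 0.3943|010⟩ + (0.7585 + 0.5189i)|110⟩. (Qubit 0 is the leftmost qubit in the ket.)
(0.8152 + 0.3669i)|010⟩ + (-0.2575 - 0.3669i)|110⟩

H on qubit 0 mixes each pair of kets that differ only in qubit 0: amplitudes (a, b) of (|…0…⟩, |…1…⟩) become ((a + b)/√2, (a − b)/√2). Kets absent from the input have amplitude 0.
(|010⟩, |110⟩): (a, b) = (0.3943, (0.7585 + 0.5189i)) → ((0.8152 + 0.3669i), (-0.2575 - 0.3669i))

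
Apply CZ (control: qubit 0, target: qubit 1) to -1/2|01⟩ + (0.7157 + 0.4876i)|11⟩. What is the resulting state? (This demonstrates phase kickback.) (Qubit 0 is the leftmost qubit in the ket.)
-1/2|01⟩ + (-0.7157 - 0.4876i)|11⟩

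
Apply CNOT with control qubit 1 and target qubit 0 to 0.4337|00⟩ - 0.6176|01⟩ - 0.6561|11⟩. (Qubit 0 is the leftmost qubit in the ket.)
0.4337|00⟩ - 0.6561|01⟩ - 0.6176|11⟩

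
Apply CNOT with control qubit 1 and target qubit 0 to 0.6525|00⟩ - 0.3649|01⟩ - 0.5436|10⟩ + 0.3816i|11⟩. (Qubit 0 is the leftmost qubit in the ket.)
0.6525|00⟩ + 0.3816i|01⟩ - 0.5436|10⟩ - 0.3649|11⟩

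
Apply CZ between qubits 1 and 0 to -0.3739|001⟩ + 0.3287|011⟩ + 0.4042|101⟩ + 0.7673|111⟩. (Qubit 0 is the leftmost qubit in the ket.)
-0.3739|001⟩ + 0.3287|011⟩ + 0.4042|101⟩ - 0.7673|111⟩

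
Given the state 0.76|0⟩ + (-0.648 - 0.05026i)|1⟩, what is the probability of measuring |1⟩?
0.4224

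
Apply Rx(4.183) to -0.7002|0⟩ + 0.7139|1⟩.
(0.3483 - 0.6193i)|0⟩ + (-0.3552 + 0.6074i)|1⟩

Rx(4.183) = [[cos(θ/2), −i·sin(θ/2)], [−i·sin(θ/2), cos(θ/2)]]; θ = 4.183, cos(θ/2) ≈ -0.497491, sin(θ/2) ≈ 0.867469.
With a = amp(|0⟩) = -0.7002 and b = amp(|1⟩) = 0.7139:
new amp(|0⟩) = (-0.497491)·a + (-0.867469i)·b = (0.3483 - 0.6193i)
new amp(|1⟩) = (-0.867469i)·a + (-0.497491)·b = (-0.3552 + 0.6074i)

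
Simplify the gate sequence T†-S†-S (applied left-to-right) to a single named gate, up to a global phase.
T†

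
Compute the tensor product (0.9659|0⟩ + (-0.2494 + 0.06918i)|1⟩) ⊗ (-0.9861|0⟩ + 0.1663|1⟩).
-0.9525|00⟩ + 0.1606|01⟩ + (0.2459 - 0.06822i)|10⟩ + (-0.04148 + 0.0115i)|11⟩

amp(|b₁b₂…⟩) = product of the factor amplitudes for bits b₁, b₂, …; only kets whose every factor amplitude is nonzero survive.
|00⟩: (0.9659)(-0.9861) = -0.9525
|01⟩: (0.9659)(0.1663) = 0.1606
|10⟩: (-0.2494 + 0.06918i)(-0.9861) = (0.2459 - 0.06822i)
|11⟩: (-0.2494 + 0.06918i)(0.1663) = (-0.04148 + 0.0115i)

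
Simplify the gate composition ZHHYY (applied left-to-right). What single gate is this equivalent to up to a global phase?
Z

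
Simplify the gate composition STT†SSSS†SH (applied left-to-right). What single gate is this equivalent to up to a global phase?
H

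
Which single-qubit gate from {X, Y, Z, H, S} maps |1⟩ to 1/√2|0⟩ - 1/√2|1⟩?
H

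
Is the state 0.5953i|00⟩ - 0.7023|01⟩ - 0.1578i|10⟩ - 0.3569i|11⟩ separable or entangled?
Entangled

Writing the state as a|00⟩ + b|01⟩ + c|10⟩ + d|11⟩, it is a product state iff ad − bc = 0.
Here (a, b, c, d) = (0.5953i, -0.7023, -0.1578i, -0.3569i): ad − bc = (0.5953i)(-0.3569i) − (-0.7023)(-0.1578i) = (0.2125 - 0.1108i) ≠ 0, so the state is entangled.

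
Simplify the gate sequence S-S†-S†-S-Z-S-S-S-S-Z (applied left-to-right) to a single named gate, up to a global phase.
I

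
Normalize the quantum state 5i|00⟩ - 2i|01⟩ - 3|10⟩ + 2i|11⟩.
0.7715i|00⟩ - 0.3086i|01⟩ - 0.4629|10⟩ + 0.3086i|11⟩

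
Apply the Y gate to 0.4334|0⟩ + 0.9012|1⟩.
-0.9012i|0⟩ + 0.4334i|1⟩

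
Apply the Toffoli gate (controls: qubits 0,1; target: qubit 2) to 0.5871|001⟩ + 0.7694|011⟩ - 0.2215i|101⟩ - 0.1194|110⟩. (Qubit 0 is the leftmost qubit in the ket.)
0.5871|001⟩ + 0.7694|011⟩ - 0.2215i|101⟩ - 0.1194|111⟩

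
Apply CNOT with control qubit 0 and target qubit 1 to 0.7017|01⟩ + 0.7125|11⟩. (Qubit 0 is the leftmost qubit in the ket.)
0.7017|01⟩ + 0.7125|10⟩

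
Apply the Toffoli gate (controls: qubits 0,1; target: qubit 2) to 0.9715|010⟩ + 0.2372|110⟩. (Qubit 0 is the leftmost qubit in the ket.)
0.9715|010⟩ + 0.2372|111⟩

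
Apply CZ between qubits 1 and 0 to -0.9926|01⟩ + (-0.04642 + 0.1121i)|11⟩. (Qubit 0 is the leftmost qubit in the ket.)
-0.9926|01⟩ + (0.04642 - 0.1121i)|11⟩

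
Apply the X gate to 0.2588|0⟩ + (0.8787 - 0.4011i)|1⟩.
(0.8787 - 0.4011i)|0⟩ + 0.2588|1⟩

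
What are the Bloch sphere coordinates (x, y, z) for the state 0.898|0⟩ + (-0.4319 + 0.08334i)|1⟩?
(-0.7757, 0.1497, 0.6129)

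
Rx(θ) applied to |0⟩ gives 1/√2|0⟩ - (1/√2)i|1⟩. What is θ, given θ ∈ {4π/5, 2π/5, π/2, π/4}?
π/2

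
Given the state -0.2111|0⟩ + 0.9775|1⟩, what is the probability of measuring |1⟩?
0.9555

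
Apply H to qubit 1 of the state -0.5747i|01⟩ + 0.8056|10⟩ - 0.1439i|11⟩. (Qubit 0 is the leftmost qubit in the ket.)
-0.4064i|00⟩ + 0.4064i|01⟩ + (0.5696 - 0.1018i)|10⟩ + (0.5696 + 0.1018i)|11⟩

H on qubit 1 mixes each pair of kets that differ only in qubit 1: amplitudes (a, b) of (|…0…⟩, |…1…⟩) become ((a + b)/√2, (a − b)/√2). Kets absent from the input have amplitude 0.
(|00⟩, |01⟩): (a, b) = (0, -0.5747i) → (-0.4064i, 0.4064i)
(|10⟩, |11⟩): (a, b) = (0.8056, -0.1439i) → ((0.5696 - 0.1018i), (0.5696 + 0.1018i))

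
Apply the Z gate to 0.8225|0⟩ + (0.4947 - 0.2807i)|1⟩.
0.8225|0⟩ + (-0.4947 + 0.2807i)|1⟩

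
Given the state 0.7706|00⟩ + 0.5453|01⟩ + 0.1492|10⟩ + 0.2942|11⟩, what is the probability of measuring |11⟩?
0.08655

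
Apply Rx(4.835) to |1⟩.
-0.6625i|0⟩ - 0.7491|1⟩

Rx(4.835) = [[cos(θ/2), −i·sin(θ/2)], [−i·sin(θ/2), cos(θ/2)]]; θ = 4.835, cos(θ/2) ≈ -0.749101, sin(θ/2) ≈ 0.662456.
With a = amp(|0⟩) = 0 and b = amp(|1⟩) = 1:
new amp(|0⟩) = (-0.749101)·a + (-0.662456i)·b = -0.6625i
new amp(|1⟩) = (-0.662456i)·a + (-0.749101)·b = -0.7491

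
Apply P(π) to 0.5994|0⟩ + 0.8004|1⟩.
0.5994|0⟩ - 0.8004|1⟩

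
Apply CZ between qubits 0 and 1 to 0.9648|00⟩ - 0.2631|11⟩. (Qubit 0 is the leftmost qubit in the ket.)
0.9648|00⟩ + 0.2631|11⟩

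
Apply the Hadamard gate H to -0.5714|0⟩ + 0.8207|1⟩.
0.1763|0⟩ - 0.9844|1⟩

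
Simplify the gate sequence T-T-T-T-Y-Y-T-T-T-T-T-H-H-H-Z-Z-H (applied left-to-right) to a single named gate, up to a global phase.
T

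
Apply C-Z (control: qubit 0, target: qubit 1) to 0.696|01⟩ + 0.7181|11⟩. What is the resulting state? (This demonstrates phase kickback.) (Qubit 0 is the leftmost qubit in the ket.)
0.696|01⟩ - 0.7181|11⟩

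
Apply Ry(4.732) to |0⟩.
-0.714|0⟩ + 0.7001|1⟩

Ry(4.732) = [[cos(θ/2), −sin(θ/2)], [sin(θ/2), cos(θ/2)]]; θ = 4.732, cos(θ/2) ≈ -0.714006, sin(θ/2) ≈ 0.700139.
With a = amp(|0⟩) = 1 and b = amp(|1⟩) = 0:
new amp(|0⟩) = (-0.714006)·a + (-0.700139)·b = -0.714
new amp(|1⟩) = (0.700139)·a + (-0.714006)·b = 0.7001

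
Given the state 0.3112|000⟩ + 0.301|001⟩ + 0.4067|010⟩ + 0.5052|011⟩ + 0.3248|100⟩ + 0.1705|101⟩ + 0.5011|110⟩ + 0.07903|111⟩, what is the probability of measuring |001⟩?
0.0906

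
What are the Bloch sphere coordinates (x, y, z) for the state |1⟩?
(0, 0, -1)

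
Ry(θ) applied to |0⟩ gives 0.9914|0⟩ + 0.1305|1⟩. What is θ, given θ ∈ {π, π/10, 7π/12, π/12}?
π/12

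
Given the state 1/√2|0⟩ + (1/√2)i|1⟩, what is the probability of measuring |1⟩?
1/2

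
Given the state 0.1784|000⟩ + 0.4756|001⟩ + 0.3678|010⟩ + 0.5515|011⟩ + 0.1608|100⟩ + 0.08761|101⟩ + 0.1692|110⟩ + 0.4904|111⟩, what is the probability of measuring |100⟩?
0.02586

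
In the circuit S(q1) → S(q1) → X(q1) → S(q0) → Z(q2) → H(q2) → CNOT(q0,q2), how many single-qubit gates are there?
6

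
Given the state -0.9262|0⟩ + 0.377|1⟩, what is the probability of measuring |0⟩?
0.8578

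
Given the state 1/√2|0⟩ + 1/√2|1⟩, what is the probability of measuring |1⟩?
1/2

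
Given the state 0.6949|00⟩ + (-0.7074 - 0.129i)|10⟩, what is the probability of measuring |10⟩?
0.5171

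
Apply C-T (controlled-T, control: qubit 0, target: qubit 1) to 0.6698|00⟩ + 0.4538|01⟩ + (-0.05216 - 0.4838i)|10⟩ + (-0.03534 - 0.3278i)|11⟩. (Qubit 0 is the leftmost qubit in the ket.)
0.6698|00⟩ + 0.4538|01⟩ + (-0.05216 - 0.4838i)|10⟩ + (0.2068 - 0.2568i)|11⟩

C-T leaves the control-|0⟩ kets |00⟩, |01⟩ unchanged and applies T to qubit 1 on the control-|1⟩ pair (|10⟩, |11⟩).
T = [[1, 0], [0, (1/√2 + (1/√2)i)]].
With a = amp(|10⟩) = (-0.05216 - 0.4838i) and b = amp(|11⟩) = (-0.03534 - 0.3278i):
new amp(|10⟩) = (1)·a = (-0.05216 - 0.4838i)
new amp(|11⟩) = (1/√2 + (1/√2)i)·b = (0.2068 - 0.2568i)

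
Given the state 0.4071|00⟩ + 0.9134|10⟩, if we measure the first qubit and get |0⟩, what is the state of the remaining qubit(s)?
|0⟩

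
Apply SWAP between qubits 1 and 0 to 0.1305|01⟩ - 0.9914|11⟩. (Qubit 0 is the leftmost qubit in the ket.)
0.1305|10⟩ - 0.9914|11⟩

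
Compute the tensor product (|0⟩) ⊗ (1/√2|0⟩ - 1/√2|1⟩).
1/√2|00⟩ - 1/√2|01⟩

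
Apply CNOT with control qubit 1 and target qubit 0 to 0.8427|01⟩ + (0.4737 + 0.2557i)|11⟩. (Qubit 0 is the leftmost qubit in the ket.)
(0.4737 + 0.2557i)|01⟩ + 0.8427|11⟩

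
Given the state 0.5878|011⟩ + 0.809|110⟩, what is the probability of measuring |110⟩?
0.6545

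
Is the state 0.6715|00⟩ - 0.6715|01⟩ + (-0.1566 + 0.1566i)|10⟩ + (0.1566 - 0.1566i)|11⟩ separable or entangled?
Separable

Writing the state as a|00⟩ + b|01⟩ + c|10⟩ + d|11⟩, it is a product state iff ad − bc = 0.
Here (a, b, c, d) = (0.6715, -0.6715, (-0.1566 + 0.1566i), (0.1566 - 0.1566i)): ad − bc = (0.6715)(0.1566 - 0.1566i) − (-0.6715)(-0.1566 + 0.1566i) = 0, so the state is separable.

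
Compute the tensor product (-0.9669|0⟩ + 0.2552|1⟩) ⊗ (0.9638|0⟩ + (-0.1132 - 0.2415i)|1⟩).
-0.9319|00⟩ + (0.1095 + 0.2335i)|01⟩ + 0.246|10⟩ + (-0.02889 - 0.06163i)|11⟩

amp(|b₁b₂…⟩) = product of the factor amplitudes for bits b₁, b₂, …; only kets whose every factor amplitude is nonzero survive.
|00⟩: (-0.9669)(0.9638) = -0.9319
|01⟩: (-0.9669)(-0.1132 - 0.2415i) = (0.1095 + 0.2335i)
|10⟩: (0.2552)(0.9638) = 0.246
|11⟩: (0.2552)(-0.1132 - 0.2415i) = (-0.02889 - 0.06163i)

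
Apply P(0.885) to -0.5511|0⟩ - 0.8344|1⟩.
-0.5511|0⟩ + (-0.5284 - 0.6458i)|1⟩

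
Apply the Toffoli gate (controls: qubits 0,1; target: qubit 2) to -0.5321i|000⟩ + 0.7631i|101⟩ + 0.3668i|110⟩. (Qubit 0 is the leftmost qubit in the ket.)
-0.5321i|000⟩ + 0.7631i|101⟩ + 0.3668i|111⟩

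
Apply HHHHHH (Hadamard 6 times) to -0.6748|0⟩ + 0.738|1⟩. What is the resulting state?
-0.6748|0⟩ + 0.738|1⟩

H² = I, so an even number of Hadamards cancels: H^6 = I and the state is unchanged.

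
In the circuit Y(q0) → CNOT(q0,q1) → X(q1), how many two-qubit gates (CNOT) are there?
1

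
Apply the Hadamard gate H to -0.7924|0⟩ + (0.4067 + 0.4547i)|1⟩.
(-0.2727 + 0.3215i)|0⟩ + (-0.8479 - 0.3215i)|1⟩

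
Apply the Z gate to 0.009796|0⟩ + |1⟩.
0.009796|0⟩ - |1⟩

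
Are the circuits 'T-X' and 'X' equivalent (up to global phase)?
No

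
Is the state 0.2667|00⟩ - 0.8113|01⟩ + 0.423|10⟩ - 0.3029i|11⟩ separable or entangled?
Entangled

Writing the state as a|00⟩ + b|01⟩ + c|10⟩ + d|11⟩, it is a product state iff ad − bc = 0.
Here (a, b, c, d) = (0.2667, -0.8113, 0.423, -0.3029i): ad − bc = (0.2667)(-0.3029i) − (-0.8113)(0.423) = (0.3432 - 0.08078i) ≠ 0, so the state is entangled.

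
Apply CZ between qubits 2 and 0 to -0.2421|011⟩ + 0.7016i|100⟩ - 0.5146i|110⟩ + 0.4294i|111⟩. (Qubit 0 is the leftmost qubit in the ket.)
-0.2421|011⟩ + 0.7016i|100⟩ - 0.5146i|110⟩ - 0.4294i|111⟩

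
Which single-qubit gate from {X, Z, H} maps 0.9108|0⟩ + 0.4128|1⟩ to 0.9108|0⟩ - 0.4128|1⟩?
Z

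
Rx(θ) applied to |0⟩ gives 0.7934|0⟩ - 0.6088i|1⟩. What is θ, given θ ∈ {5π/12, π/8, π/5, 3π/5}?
5π/12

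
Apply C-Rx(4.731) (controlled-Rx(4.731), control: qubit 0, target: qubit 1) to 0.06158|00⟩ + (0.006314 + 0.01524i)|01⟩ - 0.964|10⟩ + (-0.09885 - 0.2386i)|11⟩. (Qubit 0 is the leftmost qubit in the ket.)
0.06158|00⟩ + (0.006314 + 0.01524i)|01⟩ + (0.5208 + 0.06924i)|10⟩ + (0.07054 + 0.8456i)|11⟩

C-Rx(4.731) leaves the control-|0⟩ kets |00⟩, |01⟩ unchanged and applies Rx(4.731) to qubit 1 on the control-|1⟩ pair (|10⟩, |11⟩).
Rx(4.731) = [[cos(θ/2), −i·sin(θ/2)], [−i·sin(θ/2), cos(θ/2)]]; θ = 4.731, cos(θ/2) ≈ -0.713656, sin(θ/2) ≈ 0.700496.
With a = amp(|10⟩) = -0.964 and b = amp(|11⟩) = (-0.09885 - 0.2386i):
new amp(|10⟩) = (-0.713656)·a + (-0.700496i)·b = (0.5208 + 0.06924i)
new amp(|11⟩) = (-0.700496i)·a + (-0.713656)·b = (0.07054 + 0.8456i)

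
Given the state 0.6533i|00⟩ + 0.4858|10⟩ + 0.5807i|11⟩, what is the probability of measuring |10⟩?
0.236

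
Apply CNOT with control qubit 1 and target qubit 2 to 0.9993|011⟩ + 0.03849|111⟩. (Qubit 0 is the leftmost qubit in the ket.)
0.9993|010⟩ + 0.03849|110⟩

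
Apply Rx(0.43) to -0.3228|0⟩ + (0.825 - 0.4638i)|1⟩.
(-0.4143 - 0.176i)|0⟩ + (0.806 - 0.3843i)|1⟩

Rx(0.43) = [[cos(θ/2), −i·sin(θ/2)], [−i·sin(θ/2), cos(θ/2)]]; θ = 0.43, cos(θ/2) ≈ 0.976976, sin(θ/2) ≈ 0.213347.
With a = amp(|0⟩) = -0.3228 and b = amp(|1⟩) = (0.825 - 0.4638i):
new amp(|0⟩) = (0.976976)·a + (-0.213347i)·b = (-0.4143 - 0.176i)
new amp(|1⟩) = (-0.213347i)·a + (0.976976)·b = (0.806 - 0.3843i)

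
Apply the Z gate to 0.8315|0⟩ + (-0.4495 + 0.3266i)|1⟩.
0.8315|0⟩ + (0.4495 - 0.3266i)|1⟩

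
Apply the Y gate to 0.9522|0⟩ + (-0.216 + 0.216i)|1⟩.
(0.216 + 0.216i)|0⟩ + 0.9522i|1⟩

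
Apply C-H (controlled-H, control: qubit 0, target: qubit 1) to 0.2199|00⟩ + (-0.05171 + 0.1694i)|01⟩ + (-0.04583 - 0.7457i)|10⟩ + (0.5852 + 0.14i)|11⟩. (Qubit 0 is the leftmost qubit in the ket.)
0.2199|00⟩ + (-0.05171 + 0.1694i)|01⟩ + (0.3814 - 0.4283i)|10⟩ + (-0.4462 - 0.6263i)|11⟩

C-H leaves the control-|0⟩ kets |00⟩, |01⟩ unchanged and applies H to qubit 1 on the control-|1⟩ pair (|10⟩, |11⟩).
H = [[1/√2, 1/√2], [1/√2, -1/√2]].
With a = amp(|10⟩) = (-0.04583 - 0.7457i) and b = amp(|11⟩) = (0.5852 + 0.14i):
new amp(|10⟩) = (1/√2)·a + (1/√2)·b = (0.3814 - 0.4283i)
new amp(|11⟩) = (1/√2)·a + (-1/√2)·b = (-0.4462 - 0.6263i)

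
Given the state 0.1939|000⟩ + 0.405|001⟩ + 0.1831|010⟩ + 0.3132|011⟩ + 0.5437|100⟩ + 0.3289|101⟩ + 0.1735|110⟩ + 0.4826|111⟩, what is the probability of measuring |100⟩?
0.2956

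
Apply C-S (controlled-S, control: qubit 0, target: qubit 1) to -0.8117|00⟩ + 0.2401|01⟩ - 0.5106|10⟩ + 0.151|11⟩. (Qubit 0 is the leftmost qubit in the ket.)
-0.8117|00⟩ + 0.2401|01⟩ - 0.5106|10⟩ + 0.151i|11⟩

C-S leaves the control-|0⟩ kets |00⟩, |01⟩ unchanged and applies S to qubit 1 on the control-|1⟩ pair (|10⟩, |11⟩).
S = [[1, 0], [0, i]].
With a = amp(|10⟩) = -0.5106 and b = amp(|11⟩) = 0.151:
new amp(|10⟩) = (1)·a = -0.5106
new amp(|11⟩) = (i)·b = 0.151i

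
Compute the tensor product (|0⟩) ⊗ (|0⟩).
|00⟩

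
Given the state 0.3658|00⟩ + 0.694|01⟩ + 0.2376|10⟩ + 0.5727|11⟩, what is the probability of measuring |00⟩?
0.1338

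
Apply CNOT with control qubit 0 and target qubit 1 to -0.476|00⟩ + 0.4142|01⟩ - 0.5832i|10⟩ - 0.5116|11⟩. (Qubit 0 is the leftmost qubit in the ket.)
-0.476|00⟩ + 0.4142|01⟩ - 0.5116|10⟩ - 0.5832i|11⟩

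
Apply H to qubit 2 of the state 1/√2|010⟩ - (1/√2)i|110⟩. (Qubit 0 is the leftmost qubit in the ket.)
1/2|010⟩ + 1/2|011⟩ - (1/2)i|110⟩ - (1/2)i|111⟩

H on qubit 2 mixes each pair of kets that differ only in qubit 2: amplitudes (a, b) of (|…0…⟩, |…1…⟩) become ((a + b)/√2, (a − b)/√2). Kets absent from the input have amplitude 0.
(|010⟩, |011⟩): (a, b) = (1/√2, 0) → (1/2, 1/2)
(|110⟩, |111⟩): (a, b) = (-(1/√2)i, 0) → (-(1/2)i, -(1/2)i)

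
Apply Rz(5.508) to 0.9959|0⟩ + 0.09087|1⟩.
(-0.922 - 0.3764i)|0⟩ + (-0.08413 + 0.03435i)|1⟩

Rz(5.508) = [[e^(−iθ/2), 0], [0, e^(iθ/2)]] with e^(±iθ/2) = cos(θ/2) ± i·sin(θ/2); θ = 5.508, cos(θ/2) ≈ -0.925822, sin(θ/2) ≈ 0.377961.
With a = amp(|0⟩) = 0.9959 and b = amp(|1⟩) = 0.09087:
new amp(|0⟩) = (-0.925822 - 0.377961i)·a = (-0.922 - 0.3764i)
new amp(|1⟩) = (-0.925822 + 0.377961i)·b = (-0.08413 + 0.03435i)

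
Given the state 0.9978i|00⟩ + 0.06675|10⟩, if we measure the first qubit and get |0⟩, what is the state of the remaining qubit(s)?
i|0⟩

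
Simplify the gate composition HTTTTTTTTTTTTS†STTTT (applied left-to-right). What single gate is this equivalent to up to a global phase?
H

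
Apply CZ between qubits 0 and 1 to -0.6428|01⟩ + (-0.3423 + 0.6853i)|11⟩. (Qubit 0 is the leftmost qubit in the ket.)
-0.6428|01⟩ + (0.3423 - 0.6853i)|11⟩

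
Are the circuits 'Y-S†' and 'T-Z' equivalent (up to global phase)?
No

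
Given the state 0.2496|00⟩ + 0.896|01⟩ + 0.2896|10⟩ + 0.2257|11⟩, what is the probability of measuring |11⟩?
0.05094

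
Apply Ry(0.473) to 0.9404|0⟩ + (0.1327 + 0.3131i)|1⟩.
(0.8831 - 0.07336i)|0⟩ + (0.3493 + 0.3044i)|1⟩

Ry(0.473) = [[cos(θ/2), −sin(θ/2)], [sin(θ/2), cos(θ/2)]]; θ = 0.473, cos(θ/2) ≈ 0.972164, sin(θ/2) ≈ 0.234301.
With a = amp(|0⟩) = 0.9404 and b = amp(|1⟩) = (0.1327 + 0.3131i):
new amp(|0⟩) = (0.972164)·a + (-0.234301)·b = (0.8831 - 0.07336i)
new amp(|1⟩) = (0.234301)·a + (0.972164)·b = (0.3493 + 0.3044i)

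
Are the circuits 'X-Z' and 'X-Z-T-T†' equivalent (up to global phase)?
Yes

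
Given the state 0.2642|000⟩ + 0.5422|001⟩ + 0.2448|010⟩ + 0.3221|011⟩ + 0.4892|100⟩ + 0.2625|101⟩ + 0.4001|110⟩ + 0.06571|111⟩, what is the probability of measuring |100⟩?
0.2393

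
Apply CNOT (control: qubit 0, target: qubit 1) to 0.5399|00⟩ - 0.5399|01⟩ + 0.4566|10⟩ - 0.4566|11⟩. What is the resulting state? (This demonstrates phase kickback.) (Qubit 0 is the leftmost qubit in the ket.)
0.5399|00⟩ - 0.5399|01⟩ - 0.4566|10⟩ + 0.4566|11⟩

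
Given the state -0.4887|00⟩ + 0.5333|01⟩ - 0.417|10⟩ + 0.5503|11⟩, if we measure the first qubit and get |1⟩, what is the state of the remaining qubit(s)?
-0.604|0⟩ + 0.797|1⟩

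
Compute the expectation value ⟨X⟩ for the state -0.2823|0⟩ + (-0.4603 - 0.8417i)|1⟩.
0.2599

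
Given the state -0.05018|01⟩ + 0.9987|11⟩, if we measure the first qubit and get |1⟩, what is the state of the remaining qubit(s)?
|1⟩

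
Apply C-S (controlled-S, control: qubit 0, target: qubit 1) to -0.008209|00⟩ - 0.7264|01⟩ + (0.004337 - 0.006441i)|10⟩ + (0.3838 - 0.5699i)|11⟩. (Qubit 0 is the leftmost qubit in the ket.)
-0.008209|00⟩ - 0.7264|01⟩ + (0.004337 - 0.006441i)|10⟩ + (0.5699 + 0.3838i)|11⟩

C-S leaves the control-|0⟩ kets |00⟩, |01⟩ unchanged and applies S to qubit 1 on the control-|1⟩ pair (|10⟩, |11⟩).
S = [[1, 0], [0, i]].
With a = amp(|10⟩) = (0.004337 - 0.006441i) and b = amp(|11⟩) = (0.3838 - 0.5699i):
new amp(|10⟩) = (1)·a = (0.004337 - 0.006441i)
new amp(|11⟩) = (i)·b = (0.5699 + 0.3838i)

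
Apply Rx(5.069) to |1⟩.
-0.5705i|0⟩ - 0.8213|1⟩

Rx(5.069) = [[cos(θ/2), −i·sin(θ/2)], [−i·sin(θ/2), cos(θ/2)]]; θ = 5.069, cos(θ/2) ≈ -0.82131, sin(θ/2) ≈ 0.570482.
With a = amp(|0⟩) = 0 and b = amp(|1⟩) = 1:
new amp(|0⟩) = (-0.82131)·a + (-0.570482i)·b = -0.5705i
new amp(|1⟩) = (-0.570482i)·a + (-0.82131)·b = -0.8213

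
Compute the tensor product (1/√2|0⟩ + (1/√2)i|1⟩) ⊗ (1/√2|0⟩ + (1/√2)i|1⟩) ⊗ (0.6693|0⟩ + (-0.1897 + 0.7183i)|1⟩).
0.3347|000⟩ + (-0.09485 + 0.3592i)|001⟩ + 0.3347i|010⟩ + (-0.3592 - 0.09485i)|011⟩ + 0.3347i|100⟩ + (-0.3592 - 0.09485i)|101⟩ - 0.3347|110⟩ + (0.09485 - 0.3592i)|111⟩

amp(|b₁b₂…⟩) = product of the factor amplitudes for bits b₁, b₂, …; only kets whose every factor amplitude is nonzero survive.
|000⟩: (1/√2)(1/√2)(0.6693) = 0.3347
|001⟩: (1/√2)(1/√2)(-0.1897 + 0.7183i) = (-0.09485 + 0.3592i)
|010⟩: (1/√2)((1/√2)i)(0.6693) = 0.3347i
|011⟩: (1/√2)((1/√2)i)(-0.1897 + 0.7183i) = (-0.3592 - 0.09485i)
|100⟩: ((1/√2)i)(1/√2)(0.6693) = 0.3347i
|101⟩: ((1/√2)i)(1/√2)(-0.1897 + 0.7183i) = (-0.3592 - 0.09485i)
|110⟩: ((1/√2)i)((1/√2)i)(0.6693) = -0.3347
|111⟩: ((1/√2)i)((1/√2)i)(-0.1897 + 0.7183i) = (0.09485 - 0.3592i)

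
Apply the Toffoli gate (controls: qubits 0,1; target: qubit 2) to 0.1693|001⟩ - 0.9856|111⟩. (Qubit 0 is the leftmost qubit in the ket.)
0.1693|001⟩ - 0.9856|110⟩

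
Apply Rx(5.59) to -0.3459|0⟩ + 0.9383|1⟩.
(0.3253 - 0.3187i)|0⟩ + (-0.8825 + 0.1175i)|1⟩

Rx(5.59) = [[cos(θ/2), −i·sin(θ/2)], [−i·sin(θ/2), cos(θ/2)]]; θ = 5.59, cos(θ/2) ≈ -0.940536, sin(θ/2) ≈ 0.339695.
With a = amp(|0⟩) = -0.3459 and b = amp(|1⟩) = 0.9383:
new amp(|0⟩) = (-0.940536)·a + (-0.339695i)·b = (0.3253 - 0.3187i)
new amp(|1⟩) = (-0.339695i)·a + (-0.940536)·b = (-0.8825 + 0.1175i)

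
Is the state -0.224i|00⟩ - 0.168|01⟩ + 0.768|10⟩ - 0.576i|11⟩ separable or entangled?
Separable

Writing the state as a|00⟩ + b|01⟩ + c|10⟩ + d|11⟩, it is a product state iff ad − bc = 0.
Here (a, b, c, d) = (-0.224i, -0.168, 0.768, -0.576i): ad − bc = (-0.224i)(-0.576i) − (-0.168)(0.768) = 0, so the state is separable.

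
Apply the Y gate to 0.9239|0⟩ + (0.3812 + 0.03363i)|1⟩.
(0.03363 - 0.3812i)|0⟩ + 0.9239i|1⟩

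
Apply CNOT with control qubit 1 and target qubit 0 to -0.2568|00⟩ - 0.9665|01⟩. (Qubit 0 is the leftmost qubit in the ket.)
-0.2568|00⟩ - 0.9665|11⟩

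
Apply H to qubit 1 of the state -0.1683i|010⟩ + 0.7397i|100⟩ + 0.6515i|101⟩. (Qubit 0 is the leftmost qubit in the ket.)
-0.119i|000⟩ + 0.119i|010⟩ + 0.523i|100⟩ + 0.4607i|101⟩ + 0.523i|110⟩ + 0.4607i|111⟩

H on qubit 1 mixes each pair of kets that differ only in qubit 1: amplitudes (a, b) of (|…0…⟩, |…1…⟩) become ((a + b)/√2, (a − b)/√2). Kets absent from the input have amplitude 0.
(|000⟩, |010⟩): (a, b) = (0, -0.1683i) → (-0.119i, 0.119i)
(|100⟩, |110⟩): (a, b) = (0.7397i, 0) → (0.523i, 0.523i)
(|101⟩, |111⟩): (a, b) = (0.6515i, 0) → (0.4607i, 0.4607i)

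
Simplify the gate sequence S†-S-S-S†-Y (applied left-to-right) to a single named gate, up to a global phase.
Y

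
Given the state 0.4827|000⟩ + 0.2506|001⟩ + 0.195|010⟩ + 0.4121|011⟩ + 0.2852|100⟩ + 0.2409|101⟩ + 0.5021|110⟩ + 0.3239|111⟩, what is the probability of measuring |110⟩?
0.2521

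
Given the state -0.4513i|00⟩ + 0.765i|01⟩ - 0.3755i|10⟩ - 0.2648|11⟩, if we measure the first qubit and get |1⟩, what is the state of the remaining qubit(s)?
-0.8172i|0⟩ - 0.5763|1⟩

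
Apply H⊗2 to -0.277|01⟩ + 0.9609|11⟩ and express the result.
0.342|00⟩ - 0.342|01⟩ - 0.619|10⟩ + 0.619|11⟩

H⊗2 gives amp(|y⟩) = (1/2) Σ_x (−1)^(x·y) amp(|x⟩), where x·y is the number of positions in which both x and y have a 1.
|00⟩: (-0.277 + 0.9609)/2 = 0.342
|01⟩: (0.277 - 0.9609)/2 = -0.342
|10⟩: (-0.277 - 0.9609)/2 = -0.619
|11⟩: (0.277 + 0.9609)/2 = 0.619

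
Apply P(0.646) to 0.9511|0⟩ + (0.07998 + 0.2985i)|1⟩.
0.9511|0⟩ + (-0.1158 + 0.2865i)|1⟩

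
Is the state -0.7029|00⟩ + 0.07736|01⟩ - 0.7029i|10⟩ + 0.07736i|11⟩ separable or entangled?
Separable

Writing the state as a|00⟩ + b|01⟩ + c|10⟩ + d|11⟩, it is a product state iff ad − bc = 0.
Here (a, b, c, d) = (-0.7029, 0.07736, -0.7029i, 0.07736i): ad − bc = (-0.7029)(0.07736i) − (0.07736)(-0.7029i) = 0, so the state is separable.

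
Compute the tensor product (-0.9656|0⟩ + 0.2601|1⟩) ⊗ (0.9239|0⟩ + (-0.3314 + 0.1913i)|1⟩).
-0.8921|00⟩ + (0.32 - 0.1847i)|01⟩ + 0.2403|10⟩ + (-0.0862 + 0.04976i)|11⟩

amp(|b₁b₂…⟩) = product of the factor amplitudes for bits b₁, b₂, …; only kets whose every factor amplitude is nonzero survive.
|00⟩: (-0.9656)(0.9239) = -0.8921
|01⟩: (-0.9656)(-0.3314 + 0.1913i) = (0.32 - 0.1847i)
|10⟩: (0.2601)(0.9239) = 0.2403
|11⟩: (0.2601)(-0.3314 + 0.1913i) = (-0.0862 + 0.04976i)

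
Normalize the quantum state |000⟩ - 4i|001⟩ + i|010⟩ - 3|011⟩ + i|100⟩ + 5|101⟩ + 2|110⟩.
0.1325|000⟩ - 0.5298i|001⟩ + 0.1325i|010⟩ - 0.3974|011⟩ + 0.1325i|100⟩ + 0.6623|101⟩ + 0.2649|110⟩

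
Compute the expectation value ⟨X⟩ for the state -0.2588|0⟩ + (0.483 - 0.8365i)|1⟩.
-0.25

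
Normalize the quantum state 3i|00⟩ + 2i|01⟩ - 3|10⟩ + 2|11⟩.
0.5883i|00⟩ + 0.3922i|01⟩ - 0.5883|10⟩ + 0.3922|11⟩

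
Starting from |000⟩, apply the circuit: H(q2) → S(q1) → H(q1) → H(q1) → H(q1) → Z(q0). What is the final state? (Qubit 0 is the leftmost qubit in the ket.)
1/2|000⟩ + 1/2|001⟩ + 1/2|010⟩ + 1/2|011⟩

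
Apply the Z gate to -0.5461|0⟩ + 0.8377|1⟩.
-0.5461|0⟩ - 0.8377|1⟩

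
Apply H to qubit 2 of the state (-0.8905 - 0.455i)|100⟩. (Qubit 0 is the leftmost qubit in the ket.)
(-0.6297 - 0.3217i)|100⟩ + (-0.6297 - 0.3217i)|101⟩

H on qubit 2 mixes each pair of kets that differ only in qubit 2: amplitudes (a, b) of (|…0…⟩, |…1…⟩) become ((a + b)/√2, (a − b)/√2). Kets absent from the input have amplitude 0.
(|100⟩, |101⟩): (a, b) = ((-0.8905 - 0.455i), 0) → ((-0.6297 - 0.3217i), (-0.6297 - 0.3217i))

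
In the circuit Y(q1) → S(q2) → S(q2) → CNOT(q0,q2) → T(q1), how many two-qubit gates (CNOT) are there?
1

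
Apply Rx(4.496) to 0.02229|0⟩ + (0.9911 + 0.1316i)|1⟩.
(0.08859 - 0.7724i)|0⟩ + (-0.621 - 0.09983i)|1⟩

Rx(4.496) = [[cos(θ/2), −i·sin(θ/2)], [−i·sin(θ/2), cos(θ/2)]]; θ = 4.496, cos(θ/2) ≈ -0.626616, sin(θ/2) ≈ 0.779328.
With a = amp(|0⟩) = 0.02229 and b = amp(|1⟩) = (0.9911 + 0.1316i):
new amp(|0⟩) = (-0.626616)·a + (-0.779328i)·b = (0.08859 - 0.7724i)
new amp(|1⟩) = (-0.779328i)·a + (-0.626616)·b = (-0.621 - 0.09983i)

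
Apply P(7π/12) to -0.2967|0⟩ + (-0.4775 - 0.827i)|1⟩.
-0.2967|0⟩ + (0.9224 - 0.2472i)|1⟩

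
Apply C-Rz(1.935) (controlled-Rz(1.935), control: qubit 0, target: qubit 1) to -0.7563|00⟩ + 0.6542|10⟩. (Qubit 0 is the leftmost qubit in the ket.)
-0.7563|00⟩ + (0.3712 - 0.5387i)|10⟩

C-Rz(1.935) leaves the control-|0⟩ kets |00⟩, |01⟩ unchanged and applies Rz(1.935) to qubit 1 on the control-|1⟩ pair (|10⟩, |11⟩).
Rz(1.935) = [[e^(−iθ/2), 0], [0, e^(iθ/2)]] with e^(±iθ/2) = cos(θ/2) ± i·sin(θ/2); θ = 1.935, cos(θ/2) ≈ 0.56736, sin(θ/2) ≈ 0.82347.
With a = amp(|10⟩) = 0.6542 and b = amp(|11⟩) = 0:
new amp(|10⟩) = (0.56736 - 0.82347i)·a = (0.3712 - 0.5387i)
new amp(|11⟩) = (0.56736 + 0.82347i)·b = 0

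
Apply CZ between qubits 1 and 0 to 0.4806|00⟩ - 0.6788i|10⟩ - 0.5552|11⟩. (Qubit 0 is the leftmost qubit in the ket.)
0.4806|00⟩ - 0.6788i|10⟩ + 0.5552|11⟩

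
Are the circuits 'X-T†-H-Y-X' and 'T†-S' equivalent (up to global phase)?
No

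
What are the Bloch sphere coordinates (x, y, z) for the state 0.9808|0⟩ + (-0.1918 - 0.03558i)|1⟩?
(-0.3762, -0.06979, 0.9239)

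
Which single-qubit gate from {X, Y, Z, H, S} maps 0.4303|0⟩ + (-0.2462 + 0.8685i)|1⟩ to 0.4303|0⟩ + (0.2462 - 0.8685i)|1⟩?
Z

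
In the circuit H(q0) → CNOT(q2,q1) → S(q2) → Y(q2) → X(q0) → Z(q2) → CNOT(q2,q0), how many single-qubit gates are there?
5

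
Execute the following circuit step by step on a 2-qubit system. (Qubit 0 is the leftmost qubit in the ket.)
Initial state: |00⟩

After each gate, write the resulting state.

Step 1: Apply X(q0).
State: |10⟩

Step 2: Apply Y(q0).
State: -i|00⟩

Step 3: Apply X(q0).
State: -i|10⟩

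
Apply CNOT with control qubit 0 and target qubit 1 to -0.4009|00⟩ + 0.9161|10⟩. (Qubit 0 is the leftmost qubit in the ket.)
-0.4009|00⟩ + 0.9161|11⟩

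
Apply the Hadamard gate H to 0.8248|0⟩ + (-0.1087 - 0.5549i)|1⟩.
(0.5064 - 0.3924i)|0⟩ + (0.6601 + 0.3924i)|1⟩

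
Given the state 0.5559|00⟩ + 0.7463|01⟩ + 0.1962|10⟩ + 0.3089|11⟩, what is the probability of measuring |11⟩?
0.09542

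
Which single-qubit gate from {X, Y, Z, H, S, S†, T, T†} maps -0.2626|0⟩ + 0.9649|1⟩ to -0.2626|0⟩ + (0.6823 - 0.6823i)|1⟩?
T†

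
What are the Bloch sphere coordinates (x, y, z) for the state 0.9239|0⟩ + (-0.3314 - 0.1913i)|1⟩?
(-0.6124, -0.3535, 0.7072)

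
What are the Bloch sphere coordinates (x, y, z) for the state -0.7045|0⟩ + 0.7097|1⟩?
(-1, 0, -0.007354)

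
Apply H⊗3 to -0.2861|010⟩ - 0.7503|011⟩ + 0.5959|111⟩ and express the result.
-0.1557|000⟩ - 0.04656|001⟩ + 0.1557|010⟩ + 0.04656|011⟩ - 0.5771|100⟩ + 0.3748|101⟩ + 0.5771|110⟩ - 0.3748|111⟩

H⊗3 gives amp(|y⟩) = (1/2√2) Σ_x (−1)^(x·y) amp(|x⟩), where x·y is the number of positions in which both x and y have a 1.
|000⟩: (-0.2861 - 0.7503 + 0.5959)/(2√2) = -0.1557
|001⟩: (-0.2861 + 0.7503 - 0.5959)/(2√2) = -0.04656
|010⟩: (0.2861 + 0.7503 - 0.5959)/(2√2) = 0.1557
|011⟩: (0.2861 - 0.7503 + 0.5959)/(2√2) = 0.04656
|100⟩: (-0.2861 - 0.7503 - 0.5959)/(2√2) = -0.5771
|101⟩: (-0.2861 + 0.7503 + 0.5959)/(2√2) = 0.3748
|110⟩: (0.2861 + 0.7503 + 0.5959)/(2√2) = 0.5771
|111⟩: (0.2861 - 0.7503 - 0.5959)/(2√2) = -0.3748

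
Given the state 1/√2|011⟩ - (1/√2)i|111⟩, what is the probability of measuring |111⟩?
1/2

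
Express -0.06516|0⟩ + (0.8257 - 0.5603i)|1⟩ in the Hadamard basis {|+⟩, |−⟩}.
(0.5378 - 0.3962i)|+⟩ + (-0.6299 + 0.3962i)|−⟩

With |ψ⟩ = α|0⟩ + β|1⟩, the Hadamard-basis coefficients are ⟨+|ψ⟩ = (α + β)/√2 and ⟨−|ψ⟩ = (α − β)/√2.
Here α = -0.06516, β = (0.8257 - 0.5603i): (α + β)/√2 = (0.5378 - 0.3962i), (α − β)/√2 = (-0.6299 + 0.3962i).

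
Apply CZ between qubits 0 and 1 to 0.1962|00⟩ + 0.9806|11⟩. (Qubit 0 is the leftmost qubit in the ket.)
0.1962|00⟩ - 0.9806|11⟩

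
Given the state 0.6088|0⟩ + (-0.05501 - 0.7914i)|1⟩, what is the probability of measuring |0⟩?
0.3706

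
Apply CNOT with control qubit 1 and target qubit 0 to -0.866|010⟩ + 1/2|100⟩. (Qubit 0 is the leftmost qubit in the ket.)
1/2|100⟩ - 0.866|110⟩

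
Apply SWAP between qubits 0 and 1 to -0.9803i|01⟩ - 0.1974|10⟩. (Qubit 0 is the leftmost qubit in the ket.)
-0.1974|01⟩ - 0.9803i|10⟩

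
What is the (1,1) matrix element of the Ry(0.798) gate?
0.9214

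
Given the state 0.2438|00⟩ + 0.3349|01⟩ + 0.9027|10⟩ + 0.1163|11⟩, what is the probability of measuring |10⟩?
0.8149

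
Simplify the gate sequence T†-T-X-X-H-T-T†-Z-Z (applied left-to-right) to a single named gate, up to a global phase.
H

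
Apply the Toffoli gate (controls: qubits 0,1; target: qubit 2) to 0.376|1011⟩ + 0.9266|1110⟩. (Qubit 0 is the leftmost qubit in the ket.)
0.376|1011⟩ + 0.9266|1100⟩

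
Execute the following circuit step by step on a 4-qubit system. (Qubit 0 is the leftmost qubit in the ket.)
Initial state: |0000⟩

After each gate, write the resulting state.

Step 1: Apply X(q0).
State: |1000⟩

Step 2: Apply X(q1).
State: |1100⟩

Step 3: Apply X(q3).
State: |1101⟩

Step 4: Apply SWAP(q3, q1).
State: |1101⟩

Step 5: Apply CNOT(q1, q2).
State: |1111⟩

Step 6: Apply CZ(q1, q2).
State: -|1111⟩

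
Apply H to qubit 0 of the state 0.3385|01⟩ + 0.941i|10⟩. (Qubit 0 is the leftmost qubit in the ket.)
0.6654i|00⟩ + 0.2394|01⟩ - 0.6654i|10⟩ + 0.2394|11⟩

H on qubit 0 mixes each pair of kets that differ only in qubit 0: amplitudes (a, b) of (|…0…⟩, |…1…⟩) become ((a + b)/√2, (a − b)/√2). Kets absent from the input have amplitude 0.
(|00⟩, |10⟩): (a, b) = (0, 0.941i) → (0.6654i, -0.6654i)
(|01⟩, |11⟩): (a, b) = (0.3385, 0) → (0.2394, 0.2394)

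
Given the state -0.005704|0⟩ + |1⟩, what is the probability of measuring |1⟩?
1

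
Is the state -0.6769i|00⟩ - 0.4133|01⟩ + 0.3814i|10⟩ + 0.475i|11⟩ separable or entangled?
Entangled

Writing the state as a|00⟩ + b|01⟩ + c|10⟩ + d|11⟩, it is a product state iff ad − bc = 0.
Here (a, b, c, d) = (-0.6769i, -0.4133, 0.3814i, 0.475i): ad − bc = (-0.6769i)(0.475i) − (-0.4133)(0.3814i) = (0.3215 + 0.1576i) ≠ 0, so the state is entangled.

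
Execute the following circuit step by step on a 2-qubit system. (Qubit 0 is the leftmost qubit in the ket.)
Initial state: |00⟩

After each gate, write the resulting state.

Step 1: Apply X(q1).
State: |01⟩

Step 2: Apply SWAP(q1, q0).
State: |10⟩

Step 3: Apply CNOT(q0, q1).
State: |11⟩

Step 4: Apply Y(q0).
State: -i|01⟩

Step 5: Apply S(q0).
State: -i|01⟩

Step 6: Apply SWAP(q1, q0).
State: -i|10⟩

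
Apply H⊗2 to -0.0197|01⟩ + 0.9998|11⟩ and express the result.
0.4901|00⟩ - 0.4901|01⟩ - 0.5098|10⟩ + 0.5098|11⟩

H⊗2 gives amp(|y⟩) = (1/2) Σ_x (−1)^(x·y) amp(|x⟩), where x·y is the number of positions in which both x and y have a 1.
|00⟩: (-0.0197 + 0.9998)/2 = 0.4901
|01⟩: (0.0197 - 0.9998)/2 = -0.4901
|10⟩: (-0.0197 - 0.9998)/2 = -0.5098
|11⟩: (0.0197 + 0.9998)/2 = 0.5098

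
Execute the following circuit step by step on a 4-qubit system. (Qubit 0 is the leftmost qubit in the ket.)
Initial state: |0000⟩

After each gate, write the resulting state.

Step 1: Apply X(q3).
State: |0001⟩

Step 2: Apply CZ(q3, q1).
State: |0001⟩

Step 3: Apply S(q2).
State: |0001⟩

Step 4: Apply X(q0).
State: |1001⟩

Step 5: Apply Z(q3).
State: -|1001⟩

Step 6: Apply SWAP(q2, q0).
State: -|0011⟩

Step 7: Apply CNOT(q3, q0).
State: -|1011⟩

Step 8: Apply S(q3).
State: -i|1011⟩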